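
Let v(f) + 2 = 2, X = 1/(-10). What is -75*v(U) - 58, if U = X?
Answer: -58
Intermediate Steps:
X = -⅒ ≈ -0.10000
U = -⅒ ≈ -0.10000
v(f) = 0 (v(f) = -2 + 2 = 0)
-75*v(U) - 58 = -75*0 - 58 = 0 - 58 = -58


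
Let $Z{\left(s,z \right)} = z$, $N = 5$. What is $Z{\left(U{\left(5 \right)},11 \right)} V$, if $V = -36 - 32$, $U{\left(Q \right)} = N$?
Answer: $-748$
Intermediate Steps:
$U{\left(Q \right)} = 5$
$V = -68$
$Z{\left(U{\left(5 \right)},11 \right)} V = 11 \left(-68\right) = -748$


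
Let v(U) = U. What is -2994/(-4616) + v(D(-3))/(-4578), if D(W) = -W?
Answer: 1141057/1761004 ≈ 0.64796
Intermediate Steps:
-2994/(-4616) + v(D(-3))/(-4578) = -2994/(-4616) - 1*(-3)/(-4578) = -2994*(-1/4616) + 3*(-1/4578) = 1497/2308 - 1/1526 = 1141057/1761004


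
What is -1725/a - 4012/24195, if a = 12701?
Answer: -92692787/307300695 ≈ -0.30164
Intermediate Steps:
-1725/a - 4012/24195 = -1725/12701 - 4012/24195 = -92692787/307300695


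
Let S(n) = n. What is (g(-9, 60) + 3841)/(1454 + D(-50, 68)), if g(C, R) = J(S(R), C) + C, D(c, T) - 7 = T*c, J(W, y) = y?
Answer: -3823/1939 ≈ -1.9716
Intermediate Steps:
D(c, T) = 7 + T*c
g(C, R) = 2*C (g(C, R) = C + C = 2*C)
(g(-9, 60) + 3841)/(1454 + D(-50, 68)) = (2*(-9) + 3841)/(1454 + (7 + 68*(-50))) = (-18 + 3841)/(1454 + (7 - 3400)) = 3823/(1454 - 3393) = 3823/(-1939) = 3823*(-1/1939) = -3823/1939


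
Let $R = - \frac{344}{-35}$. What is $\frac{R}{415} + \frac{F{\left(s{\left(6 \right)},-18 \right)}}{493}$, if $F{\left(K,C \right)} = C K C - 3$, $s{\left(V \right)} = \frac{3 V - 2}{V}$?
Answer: $\frac{12675617}{7160825} \approx 1.7701$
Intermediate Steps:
$s{\left(V \right)} = \frac{-2 + 3 V}{V}$
$R = \frac{344}{35}$ ($R = \left(-344\right) \left(- \frac{1}{35}\right) = \frac{344}{35} \approx 9.8286$)
$F{\left(K,C \right)} = -3 + K C^{2}$ ($F{\left(K,C \right)} = K C^{2} - 3 = -3 + K C^{2}$)
$\frac{R}{415} + \frac{F{\left(s{\left(6 \right)},-18 \right)}}{493} = \frac{344}{35 \cdot 415} + \frac{-3 + \left(3 - \frac{2}{6}\right) \left(-18\right)^{2}}{493} = \frac{344}{35} \cdot \frac{1}{415} + \left(-3 + \left(3 - \frac{1}{3}\right) 324\right) \frac{1}{493} = \frac{344}{14525} + \left(-3 + \left(3 - \frac{1}{3}\right) 324\right) \frac{1}{493} = \frac{344}{14525} + \left(-3 + \frac{8}{3} \cdot 324\right) \frac{1}{493} = \frac{344}{14525} + \left(-3 + 864\right) \frac{1}{493} = \frac{344}{14525} + 861 \cdot \frac{1}{493} = \frac{344}{14525} + \frac{861}{493} = \frac{12675617}{7160825}$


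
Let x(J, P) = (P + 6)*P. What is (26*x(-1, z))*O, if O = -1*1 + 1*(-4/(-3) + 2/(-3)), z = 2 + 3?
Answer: -1430/3 ≈ -476.67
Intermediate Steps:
z = 5
x(J, P) = P*(6 + P) (x(J, P) = (6 + P)*P = P*(6 + P))
O = -⅓ (O = -1 + 1*(-4*(-⅓) + 2*(-⅓)) = -1 + 1*(4/3 - ⅔) = -1 + 1*(⅔) = -1 + ⅔ = -⅓ ≈ -0.33333)
(26*x(-1, z))*O = (26*(5*(6 + 5)))*(-⅓) = (26*(5*11))*(-⅓) = (26*55)*(-⅓) = 1430*(-⅓) = -1430/3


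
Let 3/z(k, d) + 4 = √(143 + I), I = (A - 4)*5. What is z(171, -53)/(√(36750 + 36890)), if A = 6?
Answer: 3*√18410/1261085 + 9*√312970/5044340 ≈ 0.0013209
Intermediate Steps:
I = 10 (I = (6 - 4)*5 = 2*5 = 10)
z(k, d) = 3/(-4 + 3*√17) (z(k, d) = 3/(-4 + √(143 + 10)) = 3/(-4 + √153) = 3/(-4 + 3*√17))
z(171, -53)/(√(36750 + 36890)) = (12/137 + 9*√17/137)/(√(36750 + 36890)) = (12/137 + 9*√17/137)/(√73640) = (12/137 + 9*√17/137)/((2*√18410)) = (12/137 + 9*√17/137)*(√18410/36820) = √18410*(12/137 + 9*√17/137)/36820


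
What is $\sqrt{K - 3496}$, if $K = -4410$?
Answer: $i \sqrt{7906} \approx 88.916 i$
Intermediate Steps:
$\sqrt{K - 3496} = \sqrt{-4410 - 3496} = \sqrt{-7906} = i \sqrt{7906}$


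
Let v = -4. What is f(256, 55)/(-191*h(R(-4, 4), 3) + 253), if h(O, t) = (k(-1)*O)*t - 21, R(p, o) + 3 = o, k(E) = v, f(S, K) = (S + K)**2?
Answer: 96721/6556 ≈ 14.753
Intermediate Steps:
f(S, K) = (K + S)**2
k(E) = -4
R(p, o) = -3 + o
h(O, t) = -21 - 4*O*t (h(O, t) = (-4*O)*t - 21 = -4*O*t - 21 = -21 - 4*O*t)
f(256, 55)/(-191*h(R(-4, 4), 3) + 253) = (55 + 256)**2/(-191*(-21 - 4*(-3 + 4)*3) + 253) = 311**2/(-191*(-21 - 4*1*3) + 253) = 96721/(-191*(-21 - 12) + 253) = 96721/(-191*(-33) + 253) = 96721/(6303 + 253) = 96721/6556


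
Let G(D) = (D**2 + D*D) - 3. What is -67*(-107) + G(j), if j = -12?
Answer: 7454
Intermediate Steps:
G(D) = -3 + 2*D**2 (G(D) = (D**2 + D**2) - 3 = 2*D**2 - 3 = -3 + 2*D**2)
-67*(-107) + G(j) = -67*(-107) + (-3 + 2*(-12)**2) = 7169 + (-3 + 2*144) = 7169 + (-3 + 288) = 7169 + 285 = 7454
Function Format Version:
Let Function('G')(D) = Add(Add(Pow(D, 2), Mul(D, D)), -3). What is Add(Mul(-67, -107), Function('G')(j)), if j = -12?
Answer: 7454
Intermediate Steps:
Function('G')(D) = Add(-3, Mul(2, Pow(D, 2))) (Function('G')(D) = Add(Add(Pow(D, 2), Pow(D, 2)), -3) = Add(Mul(2, Pow(D, 2)), -3) = Add(-3, Mul(2, Pow(D, 2))))
Add(Mul(-67, -107), Function('G')(j)) = Add(Mul(-67, -107), Add(-3, Mul(2, Pow(-12, 2)))) = Add(7169, Add(-3, Mul(2, 144))) = Add(7169, Add(-3, 288)) = Add(7169, 285) = 7454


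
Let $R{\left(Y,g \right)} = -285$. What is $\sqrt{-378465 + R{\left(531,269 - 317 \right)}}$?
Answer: $25 i \sqrt{606} \approx 615.43 i$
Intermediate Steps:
$\sqrt{-378465 + R{\left(531,269 - 317 \right)}} = \sqrt{-378465 - 285} = \sqrt{-378750} = 25 i \sqrt{606}$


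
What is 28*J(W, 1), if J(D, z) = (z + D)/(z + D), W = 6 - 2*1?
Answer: 28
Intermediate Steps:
W = 4 (W = 6 - 2 = 4)
J(D, z) = 1 (J(D, z) = (D + z)/(D + z) = 1)
28*J(W, 1) = 28*1 = 28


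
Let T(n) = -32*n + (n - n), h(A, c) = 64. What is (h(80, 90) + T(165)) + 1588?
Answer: -3628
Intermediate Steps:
T(n) = -32*n (T(n) = -32*n + 0 = -32*n)
(h(80, 90) + T(165)) + 1588 = (64 - 32*165) + 1588 = (64 - 5280) + 1588 = -5216 + 1588 = -3628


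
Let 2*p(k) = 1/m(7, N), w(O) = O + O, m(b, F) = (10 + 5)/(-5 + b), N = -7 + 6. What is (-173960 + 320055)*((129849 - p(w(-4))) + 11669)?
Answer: 62025187411/3 ≈ 2.0675e+10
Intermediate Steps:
N = -1
m(b, F) = 15/(-5 + b)
w(O) = 2*O
p(k) = 1/15 (p(k) = 1/(2*((15/(-5 + 7)))) = 1/(2*((15/2))) = 1/(2*((15*(1/2)))) = 1/(2*(15/2)) = (1/2)*(2/15) = 1/15)
(-173960 + 320055)*((129849 - p(w(-4))) + 11669) = (-173960 + 320055)*((129849 - 1*1/15) + 11669) = 146095*((129849 - 1/15) + 11669) = 146095*(1947734/15 + 11669) = 146095*(2122769/15) = 62025187411/3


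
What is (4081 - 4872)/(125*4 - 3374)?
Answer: 791/2874 ≈ 0.27523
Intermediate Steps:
(4081 - 4872)/(125*4 - 3374) = -791/(500 - 3374) = -791/(-2874) = -791*(-1/2874) = 791/2874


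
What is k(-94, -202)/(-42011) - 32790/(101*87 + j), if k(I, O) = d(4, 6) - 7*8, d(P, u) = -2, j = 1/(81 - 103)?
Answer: -30294683026/8121272443 ≈ -3.7303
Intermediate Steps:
j = -1/22 (j = 1/(-22) = -1/22 ≈ -0.045455)
k(I, O) = -58 (k(I, O) = -2 - 7*8 = -2 - 56 = -58)
k(-94, -202)/(-42011) - 32790/(101*87 + j) = -58/(-42011) - 32790/(101*87 - 1/22) = -58*(-1/42011) - 32790/(8787 - 1/22) = 58/42011 - 32790/193313/22 = 58/42011 - 32790*22/193313 = 58/42011 - 721380/193313 = -30294683026/8121272443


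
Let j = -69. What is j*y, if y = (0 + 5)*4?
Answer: -1380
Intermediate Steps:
y = 20 (y = 5*4 = 20)
j*y = -69*20 = -1380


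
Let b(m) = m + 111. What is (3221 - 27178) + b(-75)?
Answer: -23921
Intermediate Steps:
b(m) = 111 + m
(3221 - 27178) + b(-75) = (3221 - 27178) + (111 - 75) = -23957 + 36 = -23921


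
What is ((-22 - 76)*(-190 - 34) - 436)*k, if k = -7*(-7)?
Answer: 1054284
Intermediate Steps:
k = 49
((-22 - 76)*(-190 - 34) - 436)*k = ((-22 - 76)*(-190 - 34) - 436)*49 = (-98*(-224) - 436)*49 = (21952 - 436)*49 = 21516*49 = 1054284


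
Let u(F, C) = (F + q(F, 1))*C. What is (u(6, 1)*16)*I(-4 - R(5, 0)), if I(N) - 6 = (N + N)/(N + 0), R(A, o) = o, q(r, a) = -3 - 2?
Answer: 128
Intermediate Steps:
q(r, a) = -5
u(F, C) = C*(-5 + F) (u(F, C) = (F - 5)*C = (-5 + F)*C = C*(-5 + F))
I(N) = 8 (I(N) = 6 + (N + N)/(N + 0) = 6 + (2*N)/N = 6 + 2 = 8)
(u(6, 1)*16)*I(-4 - R(5, 0)) = ((1*(-5 + 6))*16)*8 = ((1*1)*16)*8 = (1*16)*8 = 16*8 = 128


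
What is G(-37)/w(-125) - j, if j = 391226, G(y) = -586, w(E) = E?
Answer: -48902664/125 ≈ -3.9122e+5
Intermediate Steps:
G(-37)/w(-125) - j = -586/(-125) - 1*391226 = -586*(-1/125) - 391226 = 586/125 - 391226 = -48902664/125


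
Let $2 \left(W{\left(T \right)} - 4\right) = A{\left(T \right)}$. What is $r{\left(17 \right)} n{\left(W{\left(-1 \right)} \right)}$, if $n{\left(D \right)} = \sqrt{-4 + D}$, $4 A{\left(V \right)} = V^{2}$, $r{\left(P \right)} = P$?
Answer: $\frac{17 \sqrt{2}}{4} \approx 6.0104$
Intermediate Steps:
$A{\left(V \right)} = \frac{V^{2}}{4}$
$W{\left(T \right)} = 4 + \frac{T^{2}}{8}$ ($W{\left(T \right)} = 4 + \frac{\frac{1}{4} T^{2}}{2} = 4 + \frac{T^{2}}{8}$)
$r{\left(17 \right)} n{\left(W{\left(-1 \right)} \right)} = 17 \sqrt{-4 + \left(4 + \frac{\left(-1\right)^{2}}{8}\right)} = 17 \sqrt{-4 + \left(4 + \frac{1}{8} \cdot 1\right)} = 17 \sqrt{-4 + \left(4 + \frac{1}{8}\right)} = 17 \sqrt{-4 + \frac{33}{8}} = \frac{17}{2 \sqrt{2}} = 17 \frac{\sqrt{2}}{4} = \frac{17 \sqrt{2}}{4}$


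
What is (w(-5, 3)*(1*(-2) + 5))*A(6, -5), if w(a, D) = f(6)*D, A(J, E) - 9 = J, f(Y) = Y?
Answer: 810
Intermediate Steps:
A(J, E) = 9 + J
w(a, D) = 6*D
(w(-5, 3)*(1*(-2) + 5))*A(6, -5) = ((6*3)*(1*(-2) + 5))*(9 + 6) = (18*(-2 + 5))*15 = (18*3)*15 = 54*15 = 810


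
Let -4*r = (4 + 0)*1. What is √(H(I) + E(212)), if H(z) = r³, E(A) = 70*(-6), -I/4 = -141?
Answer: I*√421 ≈ 20.518*I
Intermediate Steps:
I = 564 (I = -4*(-141) = 564)
E(A) = -420
r = -1 (r = -(4 + 0)/4 = -1 ≈ -1.0000)
H(z) = -1 (H(z) = (-1)³ = -1)
√(H(I) + E(212)) = √(-1 - 420) = √(-421) = I*√421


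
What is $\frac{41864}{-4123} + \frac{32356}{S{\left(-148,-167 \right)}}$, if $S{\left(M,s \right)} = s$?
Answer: $- \frac{140395076}{688541} \approx -203.9$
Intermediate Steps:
$\frac{41864}{-4123} + \frac{32356}{S{\left(-148,-167 \right)}} = \frac{41864}{-4123} + \frac{32356}{-167} = 41864 \left(- \frac{1}{4123}\right) + 32356 \left(- \frac{1}{167}\right) = - \frac{41864}{4123} - \frac{32356}{167} = - \frac{140395076}{688541}$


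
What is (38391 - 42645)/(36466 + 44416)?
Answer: -2127/40441 ≈ -0.052595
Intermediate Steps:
(38391 - 42645)/(36466 + 44416) = -4254/80882 = -4254*1/80882 = -2127/40441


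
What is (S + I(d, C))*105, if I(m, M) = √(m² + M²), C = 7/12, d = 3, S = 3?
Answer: 315 + 35*√1345/4 ≈ 635.90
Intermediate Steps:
C = 7/12 (C = 7*(1/12) = 7/12 ≈ 0.58333)
I(m, M) = √(M² + m²)
(S + I(d, C))*105 = (3 + √((7/12)² + 3²))*105 = (3 + √(49/144 + 9))*105 = (3 + √(1345/144))*105 = (3 + √1345/12)*105 = 315 + 35*√1345/4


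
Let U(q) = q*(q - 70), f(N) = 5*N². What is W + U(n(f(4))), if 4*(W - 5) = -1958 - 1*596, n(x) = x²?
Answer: 81022733/2 ≈ 4.0511e+7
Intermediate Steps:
W = -1267/2 (W = 5 + (-1958 - 1*596)/4 = 5 + (-1958 - 596)/4 = 5 + (¼)*(-2554) = 5 - 1277/2 = -1267/2 ≈ -633.50)
U(q) = q*(-70 + q)
W + U(n(f(4))) = -1267/2 + (5*4²)²*(-70 + (5*4²)²) = -1267/2 + (5*16)²*(-70 + (5*16)²) = -1267/2 + 80²*(-70 + 80²) = -1267/2 + 6400*(-70 + 6400) = -1267/2 + 6400*6330 = -1267/2 + 40512000 = 81022733/2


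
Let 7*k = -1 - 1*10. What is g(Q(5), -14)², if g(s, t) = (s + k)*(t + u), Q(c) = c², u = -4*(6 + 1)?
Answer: 968256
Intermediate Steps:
k = -11/7 (k = (-1 - 1*10)/7 = (-1 - 10)/7 = (⅐)*(-11) = -11/7 ≈ -1.5714)
u = -28 (u = -4*7 = -28)
g(s, t) = (-28 + t)*(-11/7 + s) (g(s, t) = (s - 11/7)*(t - 28) = (-11/7 + s)*(-28 + t) = (-28 + t)*(-11/7 + s))
g(Q(5), -14)² = (44 - 28*5² - 11/7*(-14) + 5²*(-14))² = (44 - 28*25 + 22 + 25*(-14))² = (44 - 700 + 22 - 350)² = (-984)² = 968256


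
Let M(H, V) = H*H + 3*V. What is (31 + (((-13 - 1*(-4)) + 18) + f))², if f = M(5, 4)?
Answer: 5929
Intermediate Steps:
M(H, V) = H² + 3*V
f = 37 (f = 5² + 3*4 = 25 + 12 = 37)
(31 + (((-13 - 1*(-4)) + 18) + f))² = (31 + (((-13 - 1*(-4)) + 18) + 37))² = (31 + (((-13 + 4) + 18) + 37))² = (31 + ((-9 + 18) + 37))² = (31 + (9 + 37))² = (31 + 46)² = 77² = 5929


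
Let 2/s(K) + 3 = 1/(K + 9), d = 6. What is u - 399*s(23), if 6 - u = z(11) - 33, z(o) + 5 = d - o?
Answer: 1589/5 ≈ 317.80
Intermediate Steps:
z(o) = 1 - o (z(o) = -5 + (6 - o) = 1 - o)
s(K) = 2/(-3 + 1/(9 + K)) (s(K) = 2/(-3 + 1/(K + 9)) = 2/(-3 + 1/(9 + K)))
u = 49 (u = 6 - ((1 - 1*11) - 33) = 6 - ((1 - 11) - 33) = 6 - (-10 - 33) = 6 - 1*(-43) = 6 + 43 = 49)
u - 399*s(23) = 49 - 798*(-9 - 1*23)/(26 + 3*23) = 49 - 798*(-9 - 23)/(26 + 69) = 49 - 798*(-32)/95 = 49 - 399*(-64/95) = 49 + 1344/5 = 1589/5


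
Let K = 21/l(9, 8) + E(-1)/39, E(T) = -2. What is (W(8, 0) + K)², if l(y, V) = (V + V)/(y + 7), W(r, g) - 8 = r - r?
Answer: 1274641/1521 ≈ 838.03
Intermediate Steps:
W(r, g) = 8 (W(r, g) = 8 + (r - r) = 8 + 0 = 8)
l(y, V) = 2*V/(7 + y) (l(y, V) = (2*V)/(7 + y) = 2*V/(7 + y))
K = 817/39 (K = 21/((2*8/(7 + 9))) - 2/39 = 21/((2*8/16)) - 2*1/39 = 21/((2*8*(1/16))) - 2/39 = 21/1 - 2/39 = 21*1 - 2/39 = 21 - 2/39 = 817/39 ≈ 20.949)
(W(8, 0) + K)² = (8 + 817/39)² = (1129/39)² = 1274641/1521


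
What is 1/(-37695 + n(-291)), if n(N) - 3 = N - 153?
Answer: -1/38136 ≈ -2.6222e-5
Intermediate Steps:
n(N) = -150 + N (n(N) = 3 + (N - 153) = 3 + (-153 + N) = -150 + N)
1/(-37695 + n(-291)) = 1/(-37695 + (-150 - 291)) = 1/(-37695 - 441) = 1/(-38136) = -1/38136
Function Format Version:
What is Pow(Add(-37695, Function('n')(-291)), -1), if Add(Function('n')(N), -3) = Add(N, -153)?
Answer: Rational(-1, 38136) ≈ -2.6222e-5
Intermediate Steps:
Function('n')(N) = Add(-150, N) (Function('n')(N) = Add(3, Add(N, -153)) = Add(3, Add(-153, N)) = Add(-150, N))
Pow(Add(-37695, Function('n')(-291)), -1) = Pow(Add(-37695, Add(-150, -291)), -1) = Pow(Add(-37695, -441), -1) = Pow(-38136, -1) = Rational(-1, 38136)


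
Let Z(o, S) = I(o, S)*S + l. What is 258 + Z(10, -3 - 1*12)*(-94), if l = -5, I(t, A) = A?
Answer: -20422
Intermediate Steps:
Z(o, S) = -5 + S**2 (Z(o, S) = S*S - 5 = S**2 - 5 = -5 + S**2)
258 + Z(10, -3 - 1*12)*(-94) = 258 + (-5 + (-3 - 1*12)**2)*(-94) = 258 + (-5 + (-3 - 12)**2)*(-94) = 258 + (-5 + (-15)**2)*(-94) = 258 + (-5 + 225)*(-94) = 258 + 220*(-94) = 258 - 20680 = -20422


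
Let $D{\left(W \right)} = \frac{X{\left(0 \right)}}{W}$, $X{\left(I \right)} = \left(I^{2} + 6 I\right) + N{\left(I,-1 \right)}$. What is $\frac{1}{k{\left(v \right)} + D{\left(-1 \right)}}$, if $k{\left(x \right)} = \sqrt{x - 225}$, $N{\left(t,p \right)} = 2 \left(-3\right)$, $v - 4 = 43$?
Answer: $\frac{3}{107} - \frac{i \sqrt{178}}{214} \approx 0.028037 - 0.062344 i$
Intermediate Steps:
$v = 47$ ($v = 4 + 43 = 47$)
$N{\left(t,p \right)} = -6$
$X{\left(I \right)} = -6 + I^{2} + 6 I$ ($X{\left(I \right)} = \left(I^{2} + 6 I\right) - 6 = -6 + I^{2} + 6 I$)
$D{\left(W \right)} = - \frac{6}{W}$ ($D{\left(W \right)} = \frac{-6 + 0^{2} + 6 \cdot 0}{W} = \frac{-6 + 0 + 0}{W} = - \frac{6}{W}$)
$k{\left(x \right)} = \sqrt{-225 + x}$
$\frac{1}{k{\left(v \right)} + D{\left(-1 \right)}} = \frac{1}{\sqrt{-225 + 47} - \frac{6}{-1}} = \frac{1}{\sqrt{-178} - -6} = \frac{1}{i \sqrt{178} + 6} = \frac{1}{6 + i \sqrt{178}}$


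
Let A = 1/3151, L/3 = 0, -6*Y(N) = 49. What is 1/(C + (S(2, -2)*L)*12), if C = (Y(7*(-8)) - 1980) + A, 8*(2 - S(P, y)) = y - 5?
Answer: -18906/37588273 ≈ -0.00050298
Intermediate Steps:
Y(N) = -49/6 (Y(N) = -⅙*49 = -49/6)
L = 0 (L = 3*0 = 0)
A = 1/3151 ≈ 0.00031736
S(P, y) = 21/8 - y/8 (S(P, y) = 2 - (y - 5)/8 = 2 - (-5 + y)/8 = 2 + (5/8 - y/8) = 21/8 - y/8)
C = -37588273/18906 (C = (-49/6 - 1980) + 1/3151 = -11929/6 + 1/3151 = -37588273/18906 ≈ -1988.2)
1/(C + (S(2, -2)*L)*12) = 1/(-37588273/18906 + ((21/8 - ⅛*(-2))*0)*12) = 1/(-37588273/18906 + ((21/8 + ¼)*0)*12) = 1/(-37588273/18906 + ((23/8)*0)*12) = 1/(-37588273/18906 + 0*12) = 1/(-37588273/18906 + 0) = 1/(-37588273/18906) = -18906/37588273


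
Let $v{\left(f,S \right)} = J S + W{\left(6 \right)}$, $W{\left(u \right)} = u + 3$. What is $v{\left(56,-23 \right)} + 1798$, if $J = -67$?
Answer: $3348$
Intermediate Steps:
$W{\left(u \right)} = 3 + u$
$v{\left(f,S \right)} = 9 - 67 S$ ($v{\left(f,S \right)} = - 67 S + \left(3 + 6\right) = - 67 S + 9 = 9 - 67 S$)
$v{\left(56,-23 \right)} + 1798 = \left(9 - -1541\right) + 1798 = \left(9 + 1541\right) + 1798 = 1550 + 1798 = 3348$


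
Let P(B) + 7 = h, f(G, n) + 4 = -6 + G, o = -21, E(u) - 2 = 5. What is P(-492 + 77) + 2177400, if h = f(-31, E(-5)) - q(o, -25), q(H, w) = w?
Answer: 2177377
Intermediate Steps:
E(u) = 7 (E(u) = 2 + 5 = 7)
f(G, n) = -10 + G (f(G, n) = -4 + (-6 + G) = -10 + G)
h = -16 (h = (-10 - 31) - 1*(-25) = -41 + 25 = -16)
P(B) = -23 (P(B) = -7 - 16 = -23)
P(-492 + 77) + 2177400 = -23 + 2177400 = 2177377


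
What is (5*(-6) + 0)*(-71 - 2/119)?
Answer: 253530/119 ≈ 2130.5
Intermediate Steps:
(5*(-6) + 0)*(-71 - 2/119) = (-30 + 0)*(-71 - 2*1/119) = -30*(-71 - 2/119) = -30*(-8451/119) = 253530/119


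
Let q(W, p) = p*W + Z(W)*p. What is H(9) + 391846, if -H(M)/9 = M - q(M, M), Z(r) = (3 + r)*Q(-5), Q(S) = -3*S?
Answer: 407074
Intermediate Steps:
Z(r) = 45 + 15*r (Z(r) = (3 + r)*(-3*(-5)) = (3 + r)*15 = 45 + 15*r)
q(W, p) = W*p + p*(45 + 15*W) (q(W, p) = p*W + (45 + 15*W)*p = W*p + p*(45 + 15*W))
H(M) = -9*M + 9*M*(45 + 16*M) (H(M) = -9*(M - M*(45 + 16*M)) = -9*M + 9*M*(45 + 16*M))
H(9) + 391846 = 36*9*(11 + 4*9) + 391846 = 36*9*(11 + 36) + 391846 = 36*9*47 + 391846 = 15228 + 391846 = 407074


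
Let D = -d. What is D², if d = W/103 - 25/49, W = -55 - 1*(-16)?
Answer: 20124196/25472209 ≈ 0.79004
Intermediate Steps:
W = -39 (W = -55 + 16 = -39)
d = -4486/5047 (d = -39/103 - 25/49 = -4486/5047 ≈ -0.88884)
D = 4486/5047 (D = -1*(-4486/5047) = 4486/5047 ≈ 0.88884)
D² = (4486/5047)² = 20124196/25472209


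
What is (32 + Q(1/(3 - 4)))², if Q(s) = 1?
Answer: 1089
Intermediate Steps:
(32 + Q(1/(3 - 4)))² = (32 + 1)² = 33² = 1089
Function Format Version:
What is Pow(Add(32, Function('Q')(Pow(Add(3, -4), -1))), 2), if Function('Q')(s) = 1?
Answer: 1089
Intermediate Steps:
Pow(Add(32, Function('Q')(Pow(Add(3, -4), -1))), 2) = Pow(Add(32, 1), 2) = Pow(33, 2) = 1089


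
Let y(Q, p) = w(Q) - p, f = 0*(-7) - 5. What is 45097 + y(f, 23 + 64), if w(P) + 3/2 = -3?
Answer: 90011/2 ≈ 45006.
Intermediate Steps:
w(P) = -9/2 (w(P) = -3/2 - 3 = -9/2)
f = -5 (f = 0 - 5 = -5)
y(Q, p) = -9/2 - p
45097 + y(f, 23 + 64) = 45097 + (-9/2 - (23 + 64)) = 45097 + (-9/2 - 1*87) = 45097 + (-9/2 - 87) = 45097 - 183/2 = 90011/2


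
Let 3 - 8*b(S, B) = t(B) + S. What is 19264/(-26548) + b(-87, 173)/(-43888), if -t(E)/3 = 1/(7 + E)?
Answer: -101490858277/139816634880 ≈ -0.72589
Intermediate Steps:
t(E) = -3/(7 + E)
b(S, B) = 3/8 - S/8 + 3/(8*(7 + B)) (b(S, B) = 3/8 - (-3/(7 + B) + S)/8 = 3/8 - (S - 3/(7 + B))/8 = 3/8 + (-S/8 + 3/(8*(7 + B))) = 3/8 - S/8 + 3/(8*(7 + B)))
19264/(-26548) + b(-87, 173)/(-43888) = 19264/(-26548) + ((3 + (3 - 1*(-87))*(7 + 173))/(8*(7 + 173)))/(-43888) = 19264*(-1/26548) + ((⅛)*(3 + (3 + 87)*180)/180)*(-1/43888) = -4816/6637 + ((⅛)*(1/180)*(3 + 90*180))*(-1/43888) = -4816/6637 + ((⅛)*(1/180)*(3 + 16200))*(-1/43888) = -4816/6637 + ((⅛)*(1/180)*16203)*(-1/43888) = -4816/6637 + (5401/480)*(-1/43888) = -4816/6637 - 5401/21066240 = -101490858277/139816634880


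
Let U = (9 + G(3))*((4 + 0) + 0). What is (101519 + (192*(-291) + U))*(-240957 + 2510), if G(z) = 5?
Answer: -10897743241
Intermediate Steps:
U = 56 (U = (9 + 5)*((4 + 0) + 0) = 14*(4 + 0) = 14*4 = 56)
(101519 + (192*(-291) + U))*(-240957 + 2510) = (101519 + (192*(-291) + 56))*(-240957 + 2510) = (101519 + (-55872 + 56))*(-238447) = (101519 - 55816)*(-238447) = 45703*(-238447) = -10897743241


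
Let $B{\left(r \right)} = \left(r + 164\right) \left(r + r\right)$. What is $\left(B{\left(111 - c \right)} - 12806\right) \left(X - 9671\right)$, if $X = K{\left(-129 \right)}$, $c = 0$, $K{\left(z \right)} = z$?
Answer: $-472791200$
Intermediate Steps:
$X = -129$
$B{\left(r \right)} = 2 r \left(164 + r\right)$ ($B{\left(r \right)} = \left(164 + r\right) 2 r = 2 r \left(164 + r\right)$)
$\left(B{\left(111 - c \right)} - 12806\right) \left(X - 9671\right) = \left(2 \left(111 - 0\right) \left(164 + \left(111 - 0\right)\right) - 12806\right) \left(-129 - 9671\right) = \left(2 \left(111 + 0\right) \left(164 + \left(111 + 0\right)\right) - 12806\right) \left(-9800\right) = \left(2 \cdot 111 \left(164 + 111\right) - 12806\right) \left(-9800\right) = \left(2 \cdot 111 \cdot 275 - 12806\right) \left(-9800\right) = \left(61050 - 12806\right) \left(-9800\right) = 48244 \left(-9800\right) = -472791200$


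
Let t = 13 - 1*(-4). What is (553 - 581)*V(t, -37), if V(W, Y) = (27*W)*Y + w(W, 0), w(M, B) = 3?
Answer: 475440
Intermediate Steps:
t = 17 (t = 13 + 4 = 17)
V(W, Y) = 3 + 27*W*Y (V(W, Y) = (27*W)*Y + 3 = 27*W*Y + 3 = 3 + 27*W*Y)
(553 - 581)*V(t, -37) = (553 - 581)*(3 + 27*17*(-37)) = -28*(3 - 16983) = -28*(-16980) = 475440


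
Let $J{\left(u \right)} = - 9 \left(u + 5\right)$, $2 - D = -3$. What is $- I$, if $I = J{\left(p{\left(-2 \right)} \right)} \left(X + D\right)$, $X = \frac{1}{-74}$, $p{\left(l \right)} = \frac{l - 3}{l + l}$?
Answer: $\frac{83025}{296} \approx 280.49$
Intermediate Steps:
$D = 5$ ($D = 2 - -3 = 2 + 3 = 5$)
$p{\left(l \right)} = \frac{-3 + l}{2 l}$
$J{\left(u \right)} = -45 - 9 u$ ($J{\left(u \right)} = - 9 \left(5 + u\right) = -45 - 9 u$)
$X = - \frac{1}{74} \approx -0.013514$
$I = - \frac{83025}{296}$ ($I = \left(-45 - 9 \frac{-3 - 2}{2 \left(-2\right)}\right) \left(- \frac{1}{74} + 5\right) = \left(-45 - 9 \cdot \frac{1}{2} \left(- \frac{1}{2}\right) \left(-5\right)\right) \frac{369}{74} = \left(-45 - \frac{45}{4}\right) \frac{369}{74} = \left(- \frac{225}{4}\right) \frac{369}{74} = - \frac{83025}{296} \approx -280.49$)
$- I = \left(-1\right) \left(- \frac{83025}{296}\right) = \frac{83025}{296}$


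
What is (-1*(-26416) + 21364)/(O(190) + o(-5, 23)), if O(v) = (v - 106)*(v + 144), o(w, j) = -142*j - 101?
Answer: 47780/24689 ≈ 1.9353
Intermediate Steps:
o(w, j) = -101 - 142*j
O(v) = (-106 + v)*(144 + v)
(-1*(-26416) + 21364)/(O(190) + o(-5, 23)) = (-1*(-26416) + 21364)/((-15264 + 190² + 38*190) + (-101 - 142*23)) = (26416 + 21364)/((-15264 + 36100 + 7220) + (-101 - 3266)) = 47780/(28056 - 3367) = 47780/24689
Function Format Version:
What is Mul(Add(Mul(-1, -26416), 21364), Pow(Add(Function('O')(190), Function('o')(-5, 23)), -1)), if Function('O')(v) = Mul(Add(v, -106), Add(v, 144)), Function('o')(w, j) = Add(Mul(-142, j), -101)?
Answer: Rational(47780, 24689) ≈ 1.9353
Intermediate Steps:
Function('o')(w, j) = Add(-101, Mul(-142, j))
Function('O')(v) = Mul(Add(-106, v), Add(144, v))
Mul(Add(Mul(-1, -26416), 21364), Pow(Add(Function('O')(190), Function('o')(-5, 23)), -1)) = Mul(Add(Mul(-1, -26416), 21364), Pow(Add(Add(-15264, Pow(190, 2), Mul(38, 190)), Add(-101, Mul(-142, 23))), -1)) = Mul(Add(26416, 21364), Pow(Add(Add(-15264, 36100, 7220), Add(-101, -3266)), -1)) = Mul(47780, Pow(Add(28056, -3367), -1)) = Mul(47780, Pow(24689, -1)) = Mul(47780, Rational(1, 24689)) = Rational(47780, 24689)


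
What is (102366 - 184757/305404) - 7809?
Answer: 28877901271/305404 ≈ 94556.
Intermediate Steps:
(102366 - 184757/305404) - 7809 = 31262801107/305404 - 7809 = 28877901271/305404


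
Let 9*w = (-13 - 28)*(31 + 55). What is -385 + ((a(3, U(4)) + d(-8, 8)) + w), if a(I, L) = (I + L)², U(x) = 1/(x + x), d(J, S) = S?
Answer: -437191/576 ≈ -759.01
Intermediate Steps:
w = -3526/9 (w = ((-13 - 28)*(31 + 55))/9 = (-41*86)/9 = (⅑)*(-3526) = -3526/9 ≈ -391.78)
U(x) = 1/(2*x)
-385 + ((a(3, U(4)) + d(-8, 8)) + w) = -385 + (((3 + (½)/4)² + 8) - 3526/9) = -385 + (((3 + (½)*(¼))² + 8) - 3526/9) = -385 + (((3 + ⅛)² + 8) - 3526/9) = -385 + (((25/8)² + 8) - 3526/9) = -385 + ((625/64 + 8) - 3526/9) = -385 + (1137/64 - 3526/9) = -385 - 215431/576 = -437191/576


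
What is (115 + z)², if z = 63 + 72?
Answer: 62500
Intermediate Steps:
z = 135
(115 + z)² = (115 + 135)² = 250² = 62500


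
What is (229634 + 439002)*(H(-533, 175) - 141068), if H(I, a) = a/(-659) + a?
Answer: -62081957965032/659 ≈ -9.4206e+10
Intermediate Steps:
H(I, a) = 658*a/659 (H(I, a) = -a/659 + a = 658*a/659)
(229634 + 439002)*(H(-533, 175) - 141068) = (229634 + 439002)*((658/659)*175 - 141068) = 668636*(115150/659 - 141068) = 668636*(-92848662/659) = -62081957965032/659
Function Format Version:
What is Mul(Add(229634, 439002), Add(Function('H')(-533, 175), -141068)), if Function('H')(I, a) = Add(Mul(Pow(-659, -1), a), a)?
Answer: Rational(-62081957965032, 659) ≈ -9.4206e+10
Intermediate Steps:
Function('H')(I, a) = Mul(Rational(658, 659), a) (Function('H')(I, a) = Add(Mul(Rational(-1, 659), a), a) = Mul(Rational(658, 659), a))
Mul(Add(229634, 439002), Add(Function('H')(-533, 175), -141068)) = Mul(Add(229634, 439002), Add(Mul(Rational(658, 659), 175), -141068)) = Mul(668636, Add(Rational(115150, 659), -141068)) = Mul(668636, Rational(-92848662, 659)) = Rational(-62081957965032, 659)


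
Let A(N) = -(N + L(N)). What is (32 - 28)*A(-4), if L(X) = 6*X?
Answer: 112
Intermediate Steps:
A(N) = -7*N (A(N) = -(N + 6*N) = -7*N)
(32 - 28)*A(-4) = (32 - 28)*(-7*(-4)) = 4*28 = 112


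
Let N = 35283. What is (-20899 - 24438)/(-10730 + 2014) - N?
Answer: -307481291/8716 ≈ -35278.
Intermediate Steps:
(-20899 - 24438)/(-10730 + 2014) - N = (-20899 - 24438)/(-10730 + 2014) - 1*35283 = -45337/(-8716) - 35283 = -45337*(-1/8716) - 35283 = 45337/8716 - 35283 = -307481291/8716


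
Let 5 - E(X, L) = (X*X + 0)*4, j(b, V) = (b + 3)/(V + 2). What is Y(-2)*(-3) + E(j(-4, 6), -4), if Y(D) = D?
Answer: 175/16 ≈ 10.938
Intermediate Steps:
j(b, V) = (3 + b)/(2 + V)
E(X, L) = 5 - 4*X² (E(X, L) = 5 - (X*X + 0)*4 = 5 - (X² + 0)*4 = 5 - X²*4 = 5 - 4*X²)
Y(-2)*(-3) + E(j(-4, 6), -4) = -2*(-3) + (5 - 4*(3 - 4)²/(2 + 6)²) = 6 + (5 - 4*(-1/8)²) = 6 + (5 - 4*((⅛)*(-1))²) = 6 + (5 - 4*(-⅛)²) = 6 + (5 - 4*1/64) = 6 + (5 - 1/16) = 6 + 79/16 = 175/16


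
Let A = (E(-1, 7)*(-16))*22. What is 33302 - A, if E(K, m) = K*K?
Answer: 33654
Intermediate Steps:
E(K, m) = K**2
A = -352 (A = ((-1)**2*(-16))*22 = (1*(-16))*22 = -16*22 = -352)
33302 - A = 33302 - 1*(-352) = 33302 + 352 = 33654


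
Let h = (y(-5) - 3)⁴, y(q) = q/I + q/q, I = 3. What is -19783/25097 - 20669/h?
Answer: -3846069476/33404107 ≈ -115.14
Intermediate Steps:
y(q) = 1 + q/3 (y(q) = q/3 + q/q = q*(⅓) + 1 = q/3 + 1 = 1 + q/3)
h = 14641/81 (h = ((1 + (⅓)*(-5)) - 3)⁴ = ((1 - 5/3) - 3)⁴ = (-⅔ - 3)⁴ = (-11/3)⁴ = 14641/81 ≈ 180.75)
-19783/25097 - 20669/h = -19783/25097 - 20669/14641/81 = -19783*1/25097 - 20669*81/14641 = -19783/25097 - 152199/1331 = -3846069476/33404107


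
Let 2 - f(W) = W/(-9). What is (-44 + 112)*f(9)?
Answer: 204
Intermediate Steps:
f(W) = 2 + W/9 (f(W) = 2 - W/(-9) = 2 - W*(-1)/9 = 2 - (-1)*W/9 = 2 + W/9)
(-44 + 112)*f(9) = (-44 + 112)*(2 + (⅑)*9) = 68*(2 + 1) = 68*3 = 204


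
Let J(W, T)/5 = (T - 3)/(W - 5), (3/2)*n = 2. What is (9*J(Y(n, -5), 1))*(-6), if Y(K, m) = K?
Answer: -1620/11 ≈ -147.27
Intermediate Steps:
n = 4/3 (n = (⅔)*2 = 4/3 ≈ 1.3333)
J(W, T) = 5*(-3 + T)/(-5 + W) (J(W, T) = 5*((T - 3)/(W - 5)) = 5*((-3 + T)/(-5 + W)) = 5*(-3 + T)/(-5 + W))
(9*J(Y(n, -5), 1))*(-6) = (9*(5*(-3 + 1)/(-5 + 4/3)))*(-6) = (9*(5*(-2)/(-11/3)))*(-6) = (9*(5*(-3/11)*(-2)))*(-6) = (9*(30/11))*(-6) = (270/11)*(-6) = -1620/11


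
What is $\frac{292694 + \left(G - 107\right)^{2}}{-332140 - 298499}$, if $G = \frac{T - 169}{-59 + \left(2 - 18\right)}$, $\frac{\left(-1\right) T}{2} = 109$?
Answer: $- \frac{63138622}{131383125} \approx -0.48057$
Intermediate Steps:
$T = -218$ ($T = \left(-2\right) 109 = -218$)
$G = \frac{129}{25}$ ($G = \frac{-218 - 169}{-59 + \left(2 - 18\right)} = - \frac{387}{-59 - 16} = - \frac{387}{-75} = \left(-387\right) \left(- \frac{1}{75}\right) = \frac{129}{25} \approx 5.16$)
$\frac{292694 + \left(G - 107\right)^{2}}{-332140 - 298499} = \frac{292694 + \left(\frac{129}{25} - 107\right)^{2}}{-332140 - 298499} = \frac{292694 + \left(- \frac{2546}{25}\right)^{2}}{-630639} = \left(292694 + \frac{6482116}{625}\right) \left(- \frac{1}{630639}\right) = \frac{189415866}{625} \left(- \frac{1}{630639}\right) = - \frac{63138622}{131383125}$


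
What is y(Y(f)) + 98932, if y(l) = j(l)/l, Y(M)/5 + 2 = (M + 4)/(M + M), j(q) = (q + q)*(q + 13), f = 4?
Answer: 98948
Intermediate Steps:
j(q) = 2*q*(13 + q) (j(q) = (2*q)*(13 + q) = 2*q*(13 + q))
Y(M) = -10 + 5*(4 + M)/(2*M) (Y(M) = -10 + 5*((M + 4)/(M + M)) = -10 + 5*((4 + M)/((2*M))) = -10 + 5*((4 + M)*(1/(2*M))) = -10 + 5*((4 + M)/(2*M)) = -10 + 5*(4 + M)/(2*M))
y(l) = 26 + 2*l (y(l) = (2*l*(13 + l))/l = 26 + 2*l)
y(Y(f)) + 98932 = (26 + 2*(-15/2 + 10/4)) + 98932 = (26 + 2*(-15/2 + 10*(1/4))) + 98932 = (26 + 2*(-15/2 + 5/2)) + 98932 = (26 + 2*(-5)) + 98932 = (26 - 10) + 98932 = 16 + 98932 = 98948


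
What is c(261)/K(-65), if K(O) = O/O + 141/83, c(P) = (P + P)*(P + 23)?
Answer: 1538073/28 ≈ 54931.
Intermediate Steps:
c(P) = 2*P*(23 + P) (c(P) = (2*P)*(23 + P) = 2*P*(23 + P))
K(O) = 224/83 (K(O) = 1 + 141*(1/83) = 1 + 141/83 = 224/83)
c(261)/K(-65) = (2*261*(23 + 261))/(224/83) = (2*261*284)*(83/224) = 148248*(83/224) = 1538073/28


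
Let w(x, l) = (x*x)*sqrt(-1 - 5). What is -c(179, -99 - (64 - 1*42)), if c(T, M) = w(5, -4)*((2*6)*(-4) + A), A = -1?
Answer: 1225*I*sqrt(6) ≈ 3000.6*I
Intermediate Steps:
w(x, l) = I*sqrt(6)*x**2 (w(x, l) = x**2*sqrt(-6) = x**2*(I*sqrt(6)) = I*sqrt(6)*x**2)
c(T, M) = -1225*I*sqrt(6) (c(T, M) = (I*sqrt(6)*5**2)*((2*6)*(-4) - 1) = (I*sqrt(6)*25)*(12*(-4) - 1) = (25*I*sqrt(6))*(-48 - 1) = (25*I*sqrt(6))*(-49) = -1225*I*sqrt(6))
-c(179, -99 - (64 - 1*42)) = -(-1225)*I*sqrt(6) = 1225*I*sqrt(6)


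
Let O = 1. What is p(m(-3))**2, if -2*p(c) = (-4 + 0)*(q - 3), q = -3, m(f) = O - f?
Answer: 144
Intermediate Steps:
m(f) = 1 - f
p(c) = -12 (p(c) = -(-4 + 0)*(-3 - 3)/2 = -(-2)*(-6) = -1/2*24 = -12)
p(m(-3))**2 = (-12)**2 = 144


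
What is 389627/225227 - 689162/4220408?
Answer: 744583509021/475274916308 ≈ 1.5666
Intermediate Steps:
389627/225227 - 689162/4220408 = 389627*(1/225227) - 689162*1/4220408 = 389627/225227 - 344581/2110204 = 744583509021/475274916308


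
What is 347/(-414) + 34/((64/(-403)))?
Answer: -1423709/6624 ≈ -214.93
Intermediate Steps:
347/(-414) + 34/((64/(-403))) = 347*(-1/414) + 34/((64*(-1/403))) = -347/414 + 34/(-64/403) = -347/414 + 34*(-403/64) = -347/414 - 6851/32 = -1423709/6624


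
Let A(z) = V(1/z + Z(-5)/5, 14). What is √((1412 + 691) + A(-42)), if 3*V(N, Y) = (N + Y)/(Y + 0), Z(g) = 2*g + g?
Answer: √3710153/42 ≈ 45.861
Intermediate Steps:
Z(g) = 3*g
V(N, Y) = (N + Y)/(3*Y) (V(N, Y) = ((N + Y)/(Y + 0))/3 = ((N + Y)/Y)/3 = (N + Y)/(3*Y))
A(z) = 11/42 + 1/(42*z) (A(z) = (⅓)*((1/z + (3*(-5))/5) + 14)/14 = (⅓)*(1/14)*((1/z - 15*⅕) + 14) = (⅓)*(1/14)*((1/z - 3) + 14) = (⅓)*(1/14)*((-3 + 1/z) + 14) = (⅓)*(1/14)*(11 + 1/z) = 11/42 + 1/(42*z))
√((1412 + 691) + A(-42)) = √((1412 + 691) + (1/42)*(1 + 11*(-42))/(-42)) = √(2103 + (1/42)*(-1/42)*(1 - 462)) = √(2103 + (1/42)*(-1/42)*(-461)) = √(2103 + 461/1764) = √(3710153/1764) = √3710153/42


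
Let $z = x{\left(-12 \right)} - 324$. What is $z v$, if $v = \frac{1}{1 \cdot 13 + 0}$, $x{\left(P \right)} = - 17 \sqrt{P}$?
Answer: $- \frac{324}{13} - \frac{34 i \sqrt{3}}{13} \approx -24.923 - 4.53 i$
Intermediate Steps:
$z = -324 - 34 i \sqrt{3}$ ($z = - 17 \sqrt{-12} - 324 = - 17 \cdot 2 i \sqrt{3} - 324 = - 34 i \sqrt{3} - 324 = -324 - 34 i \sqrt{3} \approx -324.0 - 58.89 i$)
$v = \frac{1}{13}$ ($v = \frac{1}{13 + 0} = \frac{1}{13} \approx 0.076923$)
$z v = \left(-324 - 34 i \sqrt{3}\right) \frac{1}{13} = - \frac{324}{13} - \frac{34 i \sqrt{3}}{13}$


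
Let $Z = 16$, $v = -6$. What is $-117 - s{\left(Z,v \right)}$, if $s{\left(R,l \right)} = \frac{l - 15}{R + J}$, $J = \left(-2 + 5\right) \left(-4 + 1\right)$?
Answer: $-114$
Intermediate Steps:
$J = -9$ ($J = 3 \left(-3\right) = -9$)
$s{\left(R,l \right)} = \frac{-15 + l}{-9 + R}$ ($s{\left(R,l \right)} = \frac{l - 15}{R - 9} = \frac{-15 + l}{-9 + R}$)
$-117 - s{\left(Z,v \right)} = -117 - \frac{-15 - 6}{-9 + 16} = -117 - \frac{1}{7} \left(-21\right) = -117 - -3 = -117 + 3 = -114$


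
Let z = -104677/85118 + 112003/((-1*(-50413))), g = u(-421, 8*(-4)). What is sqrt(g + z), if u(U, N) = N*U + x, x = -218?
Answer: sqrt(2017074796923417875006)/390095794 ≈ 115.13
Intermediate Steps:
u(U, N) = -218 + N*U (u(U, N) = N*U - 218 = -218 + N*U)
g = 13254 (g = -218 + (8*(-4))*(-421) = -218 - 32*(-421) = -218 + 13472 = 13254)
z = 386944523/390095794 (z = -104677*1/85118 + 112003/50413 = -104677/85118 + 112003*(1/50413) = -104677/85118 + 112003/50413 = 386944523/390095794 ≈ 0.99192)
sqrt(g + z) = sqrt(13254 + 386944523/390095794) = sqrt(5170716598199/390095794) = sqrt(2017074796923417875006)/390095794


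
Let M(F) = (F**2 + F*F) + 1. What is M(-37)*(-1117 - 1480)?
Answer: -7113183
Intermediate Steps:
M(F) = 1 + 2*F**2 (M(F) = (F**2 + F**2) + 1 = 2*F**2 + 1 = 1 + 2*F**2)
M(-37)*(-1117 - 1480) = (1 + 2*(-37)**2)*(-1117 - 1480) = (1 + 2*1369)*(-2597) = (1 + 2738)*(-2597) = 2739*(-2597) = -7113183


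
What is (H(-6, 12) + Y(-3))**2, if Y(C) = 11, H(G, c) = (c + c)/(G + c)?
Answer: 225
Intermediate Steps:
H(G, c) = 2*c/(G + c) (H(G, c) = (2*c)/(G + c) = 2*c/(G + c))
(H(-6, 12) + Y(-3))**2 = (2*12/(-6 + 12) + 11)**2 = (2*12/6 + 11)**2 = (2*12*(1/6) + 11)**2 = (4 + 11)**2 = 15**2 = 225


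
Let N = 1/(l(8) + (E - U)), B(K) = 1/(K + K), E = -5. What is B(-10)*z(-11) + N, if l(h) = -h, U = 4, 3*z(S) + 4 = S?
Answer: 13/68 ≈ 0.19118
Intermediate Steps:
z(S) = -4/3 + S/3
B(K) = 1/(2*K)
N = -1/17 (N = 1/(-1*8 + (-5 - 1*4)) = 1/(-8 + (-5 - 4)) = 1/(-8 - 9) = 1/(-17) = -1/17 ≈ -0.058824)
B(-10)*z(-11) + N = ((1/2)/(-10))*(-4/3 + (1/3)*(-11)) - 1/17 = ((1/2)*(-1/10))*(-4/3 - 11/3) - 1/17 = -1/20*(-5) - 1/17 = 1/4 - 1/17 = 13/68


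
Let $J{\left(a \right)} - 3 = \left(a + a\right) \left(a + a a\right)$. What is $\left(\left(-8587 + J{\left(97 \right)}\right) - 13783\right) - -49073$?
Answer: $1870870$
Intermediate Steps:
$J{\left(a \right)} = 3 + 2 a \left(a + a^{2}\right)$ ($J{\left(a \right)} = 3 + \left(a + a\right) \left(a + a a\right) = 3 + 2 a \left(a + a^{2}\right)$)
$\left(\left(-8587 + J{\left(97 \right)}\right) - 13783\right) - -49073 = \left(\left(-8587 + \left(3 + 2 \cdot 97^{2} + 2 \cdot 97^{3}\right)\right) - 13783\right) - -49073 = \left(\left(-8587 + \left(3 + 2 \cdot 9409 + 2 \cdot 912673\right)\right) - 13783\right) + 49073 = \left(\left(-8587 + \left(3 + 18818 + 1825346\right)\right) - 13783\right) + 49073 = \left(\left(-8587 + 1844167\right) - 13783\right) + 49073 = \left(1835580 - 13783\right) + 49073 = 1821797 + 49073 = 1870870$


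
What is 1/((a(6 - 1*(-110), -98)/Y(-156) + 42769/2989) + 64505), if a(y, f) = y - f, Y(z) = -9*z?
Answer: 2098278/135379766051 ≈ 1.5499e-5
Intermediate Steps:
1/((a(6 - 1*(-110), -98)/Y(-156) + 42769/2989) + 64505) = 1/((((6 - 1*(-110)) - 1*(-98))/((-9*(-156))) + 42769/2989) + 64505) = 1/((((6 + 110) + 98)/1404 + 42769*(1/2989)) + 64505) = 1/(((116 + 98)*(1/1404) + 42769/2989) + 64505) = 1/((214*(1/1404) + 42769/2989) + 64505) = 1/((107/702 + 42769/2989) + 64505) = 1/(30343661/2098278 + 64505) = 1/(135379766051/2098278) = 2098278/135379766051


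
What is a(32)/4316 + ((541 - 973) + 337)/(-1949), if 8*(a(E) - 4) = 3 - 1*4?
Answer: 3340579/67295072 ≈ 0.049641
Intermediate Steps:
a(E) = 31/8 (a(E) = 4 + (3 - 1*4)/8 = 4 + (3 - 4)/8 = 4 + (1/8)*(-1) = 4 - 1/8 = 31/8)
a(32)/4316 + ((541 - 973) + 337)/(-1949) = (31/8)/4316 + ((541 - 973) + 337)/(-1949) = (31/8)*(1/4316) + (-432 + 337)*(-1/1949) = 31/34528 - 95*(-1/1949) = 31/34528 + 95/1949 = 3340579/67295072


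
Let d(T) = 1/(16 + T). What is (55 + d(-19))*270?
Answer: 14760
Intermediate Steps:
(55 + d(-19))*270 = (55 + 1/(16 - 19))*270 = (55 + 1/(-3))*270 = (55 - ⅓)*270 = (164/3)*270 = 14760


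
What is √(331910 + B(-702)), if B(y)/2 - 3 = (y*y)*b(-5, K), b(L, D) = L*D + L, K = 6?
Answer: 26*I*√50539 ≈ 5845.0*I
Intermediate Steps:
b(L, D) = L + D*L (b(L, D) = D*L + L = L + D*L)
B(y) = 6 - 70*y² (B(y) = 6 + 2*((y*y)*(-5*(1 + 6))) = 6 + 2*(y²*(-5*7)) = 6 + 2*(y²*(-35)) = 6 + 2*(-35*y²) = 6 - 70*y²)
√(331910 + B(-702)) = √(331910 + (6 - 70*(-702)²)) = √(331910 + (6 - 70*492804)) = √(331910 + (6 - 34496280)) = √(331910 - 34496274) = √(-34164364) = 26*I*√50539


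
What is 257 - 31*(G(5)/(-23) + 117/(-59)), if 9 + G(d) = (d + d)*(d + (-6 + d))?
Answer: 488869/1357 ≈ 360.26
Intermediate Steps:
G(d) = -9 + 2*d*(-6 + 2*d) (G(d) = -9 + (d + d)*(d + (-6 + d)) = -9 + (2*d)*(-6 + 2*d) = -9 + 2*d*(-6 + 2*d))
257 - 31*(G(5)/(-23) + 117/(-59)) = 257 - 31*((-9 - 12*5 + 4*5²)/(-23) + 117/(-59)) = 257 - 31*((-9 - 60 + 4*25)*(-1/23) + 117*(-1/59)) = 257 - 31*((-9 - 60 + 100)*(-1/23) - 117/59) = 257 - 31*(31*(-1/23) - 117/59) = 257 - 31*(-31/23 - 117/59) = 257 - 31*(-4520/1357) = 257 + 140120/1357 = 488869/1357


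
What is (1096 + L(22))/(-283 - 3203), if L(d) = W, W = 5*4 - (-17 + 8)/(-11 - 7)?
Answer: -2231/6972 ≈ -0.31999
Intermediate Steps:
W = 39/2 (W = 20 - (-9)/(-18) = 20 - (-9)*(-1)/18 = 20 - 1*½ = 20 - ½ = 39/2 ≈ 19.500)
L(d) = 39/2
(1096 + L(22))/(-283 - 3203) = (1096 + 39/2)/(-283 - 3203) = (2231/2)/(-3486) = (2231/2)*(-1/3486) = -2231/6972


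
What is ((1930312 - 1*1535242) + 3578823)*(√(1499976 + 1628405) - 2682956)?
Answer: -10661780067708 + 3973893*√3128381 ≈ -1.0655e+13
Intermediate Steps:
((1930312 - 1*1535242) + 3578823)*(√(1499976 + 1628405) - 2682956) = ((1930312 - 1535242) + 3578823)*(√3128381 - 2682956) = (395070 + 3578823)*(-2682956 + √3128381) = 3973893*(-2682956 + √3128381) = -10661780067708 + 3973893*√3128381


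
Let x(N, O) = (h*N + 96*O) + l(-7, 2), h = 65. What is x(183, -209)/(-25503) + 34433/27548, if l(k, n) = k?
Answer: 1103377247/702556644 ≈ 1.5705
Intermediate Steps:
x(N, O) = -7 + 65*N + 96*O (x(N, O) = (65*N + 96*O) - 7 = -7 + 65*N + 96*O)
x(183, -209)/(-25503) + 34433/27548 = (-7 + 65*183 + 96*(-209))/(-25503) + 34433/27548 = (-7 + 11895 - 20064)*(-1/25503) + 34433*(1/27548) = -8176*(-1/25503) + 34433/27548 = 8176/25503 + 34433/27548 = 1103377247/702556644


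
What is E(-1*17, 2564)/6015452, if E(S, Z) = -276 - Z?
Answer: -710/1503863 ≈ -0.00047212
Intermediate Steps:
E(-1*17, 2564)/6015452 = (-276 - 1*2564)/6015452 = (-276 - 2564)*(1/6015452) = -2840*1/6015452 = -710/1503863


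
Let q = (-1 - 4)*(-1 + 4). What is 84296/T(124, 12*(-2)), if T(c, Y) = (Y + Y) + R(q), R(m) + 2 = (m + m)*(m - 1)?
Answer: 42148/215 ≈ 196.04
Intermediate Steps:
q = -15 (q = -5*3 = -15)
R(m) = -2 + 2*m*(-1 + m) (R(m) = -2 + (m + m)*(m - 1) = -2 + (2*m)*(-1 + m) = -2 + 2*m*(-1 + m))
T(c, Y) = 478 + 2*Y (T(c, Y) = (Y + Y) + (-2 - 2*(-15) + 2*(-15)**2) = 2*Y + (-2 + 30 + 2*225) = 2*Y + (-2 + 30 + 450) = 2*Y + 478 = 478 + 2*Y)
84296/T(124, 12*(-2)) = 84296/(478 + 2*(12*(-2))) = 84296/(478 + 2*(-24)) = 84296/(478 - 48) = 84296/430 = 84296*(1/430) = 42148/215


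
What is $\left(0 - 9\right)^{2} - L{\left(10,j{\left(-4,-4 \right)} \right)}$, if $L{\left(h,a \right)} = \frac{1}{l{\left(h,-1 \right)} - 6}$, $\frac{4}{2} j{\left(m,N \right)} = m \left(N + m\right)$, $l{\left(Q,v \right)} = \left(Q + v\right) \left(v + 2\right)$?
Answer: $\frac{242}{3} \approx 80.667$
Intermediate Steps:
$l{\left(Q,v \right)} = \left(2 + v\right) \left(Q + v\right)$ ($l{\left(Q,v \right)} = \left(Q + v\right) \left(2 + v\right) = \left(2 + v\right) \left(Q + v\right)$)
$j{\left(m,N \right)} = \frac{m \left(N + m\right)}{2}$
$L{\left(h,a \right)} = \frac{1}{-7 + h}$ ($L{\left(h,a \right)} = \frac{1}{\left(\left(-1\right)^{2} + 2 h + 2 \left(-1\right) + h \left(-1\right)\right) - 6} = \frac{1}{\left(1 + 2 h - 2 - h\right) - 6} = \frac{1}{\left(-1 + h\right) - 6} = \frac{1}{-7 + h}$)
$\left(0 - 9\right)^{2} - L{\left(10,j{\left(-4,-4 \right)} \right)} = \left(0 - 9\right)^{2} - \frac{1}{-7 + 10} = \left(-9\right)^{2} - \frac{1}{3} = 81 - \frac{1}{3} = \frac{242}{3}$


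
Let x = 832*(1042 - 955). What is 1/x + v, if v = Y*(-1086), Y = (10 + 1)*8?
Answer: -6917594111/72384 ≈ -95568.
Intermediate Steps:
Y = 88 (Y = 11*8 = 88)
v = -95568 (v = 88*(-1086) = -95568)
x = 72384 (x = 832*87 = 72384)
1/x + v = 1/72384 - 95568 = -6917594111/72384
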